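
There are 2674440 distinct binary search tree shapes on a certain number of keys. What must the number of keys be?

14

Binary search tree shapes on n keys are counted by C_n. Since C_14 = 2674440, the index is 14.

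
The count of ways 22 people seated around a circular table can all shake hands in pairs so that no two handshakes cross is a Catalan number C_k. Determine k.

11

With 22 = 2·11 people, non-crossing handshake pairings are non-crossing perfect matchings on a circle, counted by C_11.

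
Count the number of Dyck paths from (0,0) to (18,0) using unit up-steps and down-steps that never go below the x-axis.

Paths of 9 up- and 9 down-steps that never dip below the axis are Dyck paths; their count is C_9.
C_9 = C_8 · 2(2·8+1)/(8+2) = 1430 · 34/10 = 4862.

4862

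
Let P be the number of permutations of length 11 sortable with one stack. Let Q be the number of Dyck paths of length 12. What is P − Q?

58654

Stack-sortable permutations are exactly the 231-avoiding ones, counted by C_n; here n = 11. So P = C_11 = 58786.
Paths of 6 up- and 6 down-steps that never dip below the axis are Dyck paths; their count is C_6. So Q = C_6 = 132.
P − Q = 58786 − 132 = 58654.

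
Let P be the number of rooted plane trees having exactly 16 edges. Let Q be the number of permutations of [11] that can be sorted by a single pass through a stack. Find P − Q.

Rooted ordered trees with n edges are counted by C_n; here n = 16. So P = C_16 = 35357670.
Stack-sortable permutations are exactly the 231-avoiding ones, counted by C_n; here n = 11. So Q = C_11 = 58786.
P − Q = 35357670 − 58786 = 35298884.

35298884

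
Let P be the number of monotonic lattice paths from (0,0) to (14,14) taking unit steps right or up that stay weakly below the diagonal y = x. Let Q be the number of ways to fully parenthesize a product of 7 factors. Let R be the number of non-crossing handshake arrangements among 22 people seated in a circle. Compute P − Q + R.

2733094

Sub-diagonal monotone paths from (0,0) to (14,14) biject with Dyck paths of semilength 14, giving C_14. So P = C_14 = 2674440.
Ways to associate a product of 7 factors correspond to binary trees on 7 leaves, so the count is C_6. So Q = C_6 = 132.
Non-crossing handshake pairings of 2n people are counted by C_n; 22 people gives n = 11. So R = C_11 = 58786.
P − Q + R = 2674440 − 132 + 58786 = 2733094.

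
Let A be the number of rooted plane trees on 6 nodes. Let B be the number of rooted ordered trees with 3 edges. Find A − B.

Rooted ordered (plane) trees on m nodes have m−1 edges and are counted by C_{m−1}; m = 6 gives C_5. So A = C_5 = 42.
Rooted ordered trees with n edges are counted by C_n; here n = 3. So B = C_3 = 5.
A − B = 42 − 5 = 37.

37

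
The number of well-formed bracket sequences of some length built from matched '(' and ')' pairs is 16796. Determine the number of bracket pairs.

Balanced strings of n bracket-pairs are counted by C_n, and C_10 = 16796.

10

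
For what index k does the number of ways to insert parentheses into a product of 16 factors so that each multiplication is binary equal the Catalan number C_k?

Parenthesizations of m factors correspond to full binary trees with m leaves, counted by C_{m−1}; m = 16 gives C_15.

15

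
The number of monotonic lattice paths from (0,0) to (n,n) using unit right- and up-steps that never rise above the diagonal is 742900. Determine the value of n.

13

Such diagonal-avoiding paths in an n×n grid are counted by C_n; 742900 = C_13.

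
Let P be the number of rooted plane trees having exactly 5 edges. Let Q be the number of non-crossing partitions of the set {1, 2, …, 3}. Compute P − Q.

37

A rooted plane tree with 5 edges has 6 nodes, and the count is C_5. So P = C_5 = 42.
The non-crossing partitions of [3] form a lattice of size C_3. So Q = C_3 = 5.
P − Q = 42 − 5 = 37.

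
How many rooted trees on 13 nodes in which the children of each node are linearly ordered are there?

208012

Rooted ordered (plane) trees on m nodes have m−1 edges and are counted by C_{m−1}; m = 13 gives C_12.
C_12 = C(24,12)/13 = 2704156/13 = 208012.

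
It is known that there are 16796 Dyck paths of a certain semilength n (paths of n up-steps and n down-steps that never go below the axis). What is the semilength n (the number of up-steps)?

Dyck paths of semilength n are counted by C_n; 16796 = C_10.

10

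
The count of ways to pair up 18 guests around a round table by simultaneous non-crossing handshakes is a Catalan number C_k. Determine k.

9

Non-crossing handshake pairings of 2n people are counted by C_n; 18 people gives n = 9.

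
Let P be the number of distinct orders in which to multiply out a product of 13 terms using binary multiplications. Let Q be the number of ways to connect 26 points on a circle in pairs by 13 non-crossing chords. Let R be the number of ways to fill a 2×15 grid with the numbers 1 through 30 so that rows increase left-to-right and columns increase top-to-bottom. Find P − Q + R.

Parenthesizations of m factors correspond to full binary trees with m leaves, counted by C_{m−1}; m = 13 gives C_12. So P = C_12 = 208012.
Non-crossing perfect matchings of 2n points on a circle are counted by C_n; with 26 points, n = 13. So Q = C_13 = 742900.
Standard Young tableaux of shape 2×n are counted by C_n; here n = 15. So R = C_15 = 9694845.
P − Q + R = 208012 − 742900 + 9694845 = 9159957.

9159957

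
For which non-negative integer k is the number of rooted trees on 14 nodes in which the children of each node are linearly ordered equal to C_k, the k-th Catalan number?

13

Rooted ordered (plane) trees on m nodes have m−1 edges and are counted by C_{m−1}; m = 14 gives C_13.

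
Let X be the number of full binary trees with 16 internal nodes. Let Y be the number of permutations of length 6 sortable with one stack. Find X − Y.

35357538

Full binary trees with n internal nodes are counted by C_n; here n = 16. So X = C_16 = 35357670.
By Knuth's characterisation, the stack-sortable permutations of length 6 are the 231-avoiders, numbering C_6. So Y = C_6 = 132.
X − Y = 35357670 − 132 = 35357538.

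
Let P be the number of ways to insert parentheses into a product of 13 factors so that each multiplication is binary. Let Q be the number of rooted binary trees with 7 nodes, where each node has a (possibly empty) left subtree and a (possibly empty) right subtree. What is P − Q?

Parenthesizations of m factors correspond to full binary trees with m leaves, counted by C_{m−1}; m = 13 gives C_12. So P = C_12 = 208012.
Rooted binary trees with 7 nodes (each child slot possibly empty) number C_7. So Q = C_7 = 429.
P − Q = 208012 − 429 = 207583.

207583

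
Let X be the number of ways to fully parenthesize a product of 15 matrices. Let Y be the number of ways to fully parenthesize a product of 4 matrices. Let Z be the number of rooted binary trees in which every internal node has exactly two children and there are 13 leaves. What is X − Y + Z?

2882447

Parenthesizations of m factors correspond to full binary trees with m leaves, counted by C_{m−1}; m = 15 gives C_14. So X = C_14 = 2674440.
Parenthesizations of m factors correspond to full binary trees with m leaves, counted by C_{m−1}; m = 4 gives C_3. So Y = C_3 = 5.
A full binary tree with L leaves has L−1 internal nodes and is counted by C_{L−1}; L = 13 gives C_12. So Z = C_12 = 208012.
X − Y + Z = 2674440 − 5 + 208012 = 2882447.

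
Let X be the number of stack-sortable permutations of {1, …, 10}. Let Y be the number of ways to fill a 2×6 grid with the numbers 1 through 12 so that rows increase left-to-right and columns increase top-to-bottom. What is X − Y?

Stack-sortable permutations are exactly the 231-avoiding ones, counted by C_n; here n = 10. So X = C_10 = 16796.
Standard Young tableaux of shape 2×n are counted by C_n; here n = 6. So Y = C_6 = 132.
X − Y = 16796 − 132 = 16664.

16664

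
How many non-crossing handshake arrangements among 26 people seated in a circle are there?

With 26 = 2·13 people, non-crossing handshake pairings are non-crossing perfect matchings on a circle, counted by C_13.
C_13 = C(26,13)/14 = 10400600/14 = 742900.

742900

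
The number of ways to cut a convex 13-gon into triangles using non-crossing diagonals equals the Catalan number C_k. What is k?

Triangulations of a convex m-gon are counted by C_{m−2}; with m = 13 this is C_11.

11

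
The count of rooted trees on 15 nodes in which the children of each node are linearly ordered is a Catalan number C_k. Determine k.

Rooted ordered (plane) trees on m nodes have m−1 edges and are counted by C_{m−1}; m = 15 gives C_14.

14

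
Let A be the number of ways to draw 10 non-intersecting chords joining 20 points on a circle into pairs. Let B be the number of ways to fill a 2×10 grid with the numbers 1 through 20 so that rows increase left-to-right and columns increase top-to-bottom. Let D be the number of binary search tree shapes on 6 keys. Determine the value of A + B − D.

Non-crossing perfect matchings of 2n points on a circle are counted by C_n; with 20 points, n = 10. So A = C_10 = 16796.
Standard Young tableaux of shape 2×n are counted by C_n; here n = 10. So B = C_10 = 16796.
There are C_n binary search tree shapes on n keys; with n = 6 that is C_6. So D = C_6 = 132.
A + B − D = 16796 + 16796 − 132 = 33460.

33460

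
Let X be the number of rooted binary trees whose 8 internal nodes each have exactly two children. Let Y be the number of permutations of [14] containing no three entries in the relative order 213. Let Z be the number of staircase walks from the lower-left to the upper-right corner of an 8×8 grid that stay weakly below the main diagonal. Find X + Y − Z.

2674440

The number of full binary trees on 8 internal nodes is the Catalan number C_8. So X = C_8 = 1430.
For any fixed pattern of length 3, the pattern-avoiding permutations of [14] number C_14. So Y = C_14 = 2674440.
Monotone paths in an n×n grid that stay weakly below the diagonal are counted by C_n; here n = 8. So Z = C_8 = 1430.
X + Y − Z = 1430 + 2674440 − 1430 = 2674440.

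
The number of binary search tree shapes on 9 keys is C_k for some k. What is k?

Binary trees (left/right distinguished) on n nodes are counted by C_n; here n = 9.

9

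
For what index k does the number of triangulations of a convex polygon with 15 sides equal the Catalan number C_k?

13

A convex 15-gon is triangulated into 13 triangles, and the number of such triangulations is the Catalan number C_{15−2} = C_13.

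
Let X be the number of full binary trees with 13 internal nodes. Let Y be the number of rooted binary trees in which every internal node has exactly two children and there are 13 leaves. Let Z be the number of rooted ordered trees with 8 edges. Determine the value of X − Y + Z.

536318

The number of full binary trees on 13 internal nodes is the Catalan number C_13. So X = C_13 = 742900.
Full binary trees with 13 leaves have 13−1 = 12 internal nodes, so there are C_12 of them. So Y = C_12 = 208012.
A rooted plane tree with 8 edges has 9 nodes, and the count is C_8. So Z = C_8 = 1430.
X − Y + Z = 742900 − 208012 + 1430 = 536318.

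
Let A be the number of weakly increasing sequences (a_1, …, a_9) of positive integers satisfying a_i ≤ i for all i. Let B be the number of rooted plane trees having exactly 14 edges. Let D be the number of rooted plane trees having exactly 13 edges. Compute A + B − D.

Such sub-staircase sequences of length n are counted by C_n; here n = 9. So A = C_9 = 4862.
A rooted plane tree with 14 edges has 15 nodes, and the count is C_14. So B = C_14 = 2674440.
A rooted plane tree with 13 edges has 14 nodes, and the count is C_13. So D = C_13 = 742900.
A + B − D = 4862 + 2674440 − 742900 = 1936402.

1936402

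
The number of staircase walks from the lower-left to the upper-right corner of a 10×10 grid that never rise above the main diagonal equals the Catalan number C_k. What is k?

10

Monotone paths in an n×n grid that stay weakly below the diagonal are counted by C_n; here n = 10.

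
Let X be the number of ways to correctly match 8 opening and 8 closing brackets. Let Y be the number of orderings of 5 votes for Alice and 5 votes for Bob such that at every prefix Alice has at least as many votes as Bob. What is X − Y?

With 8 pairs the number of balanced bracket strings is the Catalan number C_8. So X = C_8 = 1430.
Ballot sequences with n votes each where one side never trails are Dyck words, counted by C_n; here n = 5. So Y = C_5 = 42.
X − Y = 1430 − 42 = 1388.

1388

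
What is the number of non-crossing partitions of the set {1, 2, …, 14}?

2674440

Non-crossing partitions of an n-element set are counted by C_n; here n = 14.
C_14 = 2674440.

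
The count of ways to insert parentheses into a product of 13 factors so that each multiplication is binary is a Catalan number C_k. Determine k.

Bracketing 13 factors into binary products is counted by C_{13−1} = C_12.

12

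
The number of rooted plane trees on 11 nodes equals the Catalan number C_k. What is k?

Rooted ordered (plane) trees on m nodes have m−1 edges and are counted by C_{m−1}; m = 11 gives C_10.

10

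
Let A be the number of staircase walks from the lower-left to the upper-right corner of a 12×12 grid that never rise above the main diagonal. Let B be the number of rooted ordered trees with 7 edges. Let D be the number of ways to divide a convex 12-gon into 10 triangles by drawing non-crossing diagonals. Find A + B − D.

191645

Sub-diagonal monotone paths from (0,0) to (12,12) biject with Dyck paths of semilength 12, giving C_12. So A = C_12 = 208012.
A rooted plane tree with 7 edges has 8 nodes, and the count is C_7. So B = C_7 = 429.
The number of triangulations of a 12-gon is the Catalan number C_10 (index = sides − 2). So D = C_10 = 16796.
A + B − D = 208012 + 429 − 16796 = 191645.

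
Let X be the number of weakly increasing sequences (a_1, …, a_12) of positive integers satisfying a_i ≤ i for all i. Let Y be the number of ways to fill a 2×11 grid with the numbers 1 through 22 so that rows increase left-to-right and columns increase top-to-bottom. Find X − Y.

149226

Weakly increasing sequences with a_i ≤ i biject with Dyck paths of semilength 12, so there are C_12. So X = C_12 = 208012.
Standard Young tableaux of shape 2×n are counted by C_n; here n = 11. So Y = C_11 = 58786.
X − Y = 208012 − 58786 = 149226.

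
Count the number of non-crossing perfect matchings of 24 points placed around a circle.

Non-crossing perfect matchings of 2n points on a circle are counted by C_n; with 24 points, n = 12.
C_12 = C_11 · 2(2·11+1)/(11+2) = 58786 · 46/13 = 208012.

208012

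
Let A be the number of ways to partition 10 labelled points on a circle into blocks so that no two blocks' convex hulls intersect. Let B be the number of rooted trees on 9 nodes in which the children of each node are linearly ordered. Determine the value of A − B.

Non-crossing partitions of an n-element set are counted by C_n; here n = 10. So A = C_10 = 16796.
A rooted plane tree on 9 nodes has 8 edges, and such trees are counted by C_8. So B = C_8 = 1430.
A − B = 16796 − 1430 = 15366.

15366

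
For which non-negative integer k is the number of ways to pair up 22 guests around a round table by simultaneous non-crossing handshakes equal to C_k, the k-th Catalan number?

11

With 22 = 2·11 people, non-crossing handshake pairings are non-crossing perfect matchings on a circle, counted by C_11.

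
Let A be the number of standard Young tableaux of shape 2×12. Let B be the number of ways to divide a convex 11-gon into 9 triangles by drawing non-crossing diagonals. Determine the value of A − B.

By the hook-length formula (or a Dyck-path bijection), SYT of shape 2×12 number C_12. So A = C_12 = 208012.
The number of triangulations of an 11-gon is the Catalan number C_9 (index = sides − 2). So B = C_9 = 4862.
A − B = 208012 − 4862 = 203150.

203150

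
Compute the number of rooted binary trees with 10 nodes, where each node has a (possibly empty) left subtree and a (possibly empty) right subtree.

Rooted binary trees with 10 nodes (each child slot possibly empty) number C_10.
C_10 = C(20,10)/11 = 184756/11 = 16796.

16796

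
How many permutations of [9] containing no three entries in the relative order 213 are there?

For any fixed pattern of length 3, the pattern-avoiding permutations of [9] number C_9.
C_9 = C(18,9)/10 = 48620/10 = 4862.

4862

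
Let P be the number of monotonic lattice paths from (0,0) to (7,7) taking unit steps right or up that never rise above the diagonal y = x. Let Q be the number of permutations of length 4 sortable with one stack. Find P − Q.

Sub-diagonal monotone paths from (0,0) to (7,7) biject with Dyck paths of semilength 7, giving C_7. So P = C_7 = 429.
By Knuth's characterisation, the stack-sortable permutations of length 4 are the 231-avoiders, numbering C_4. So Q = C_4 = 14.
P − Q = 429 − 14 = 415.

415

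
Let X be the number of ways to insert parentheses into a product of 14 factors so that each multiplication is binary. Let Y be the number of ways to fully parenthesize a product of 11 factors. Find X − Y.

726104

Bracketing 14 factors into binary products is counted by C_{14−1} = C_13. So X = C_13 = 742900.
Ways to associate a product of 11 factors correspond to binary trees on 11 leaves, so the count is C_10. So Y = C_10 = 16796.
X − Y = 742900 − 16796 = 726104.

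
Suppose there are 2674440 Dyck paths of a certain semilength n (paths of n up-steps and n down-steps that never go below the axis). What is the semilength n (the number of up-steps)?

Dyck paths of semilength n are counted by C_n, and C_14 = 2674440.

14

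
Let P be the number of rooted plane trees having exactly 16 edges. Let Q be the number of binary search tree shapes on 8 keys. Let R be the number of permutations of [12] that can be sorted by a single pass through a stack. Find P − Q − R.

A rooted plane tree with 16 edges has 17 nodes, and the count is C_16. So P = C_16 = 35357670.
Rooted binary trees with 8 nodes (each child slot possibly empty) number C_8. So Q = C_8 = 1430.
Stack-sortable permutations are exactly the 231-avoiding ones, counted by C_n; here n = 12. So R = C_12 = 208012.
P − Q − R = 35357670 − 1430 − 208012 = 35148228.

35148228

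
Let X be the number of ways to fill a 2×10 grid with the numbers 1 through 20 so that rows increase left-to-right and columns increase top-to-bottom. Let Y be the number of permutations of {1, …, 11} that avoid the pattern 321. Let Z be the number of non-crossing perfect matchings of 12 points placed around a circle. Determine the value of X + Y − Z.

Standard Young tableaux of shape 2×n are counted by C_n; here n = 10. So X = C_10 = 16796.
Permutations of [n] avoiding any single length-3 pattern are counted by C_n; here n = 11. So Y = C_11 = 58786.
Non-crossing perfect matchings of 2n points on a circle are counted by C_n; with 12 points, n = 6. So Z = C_6 = 132.
X + Y − Z = 16796 + 58786 − 132 = 75450.

75450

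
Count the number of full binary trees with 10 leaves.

4862

A full binary tree with L leaves has L−1 internal nodes and is counted by C_{L−1}; L = 10 gives C_9.
C_9 = C(18,9)/10 = 48620/10 = 4862.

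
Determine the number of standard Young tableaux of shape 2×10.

Standard Young tableaux of shape 2×n are counted by C_n; here n = 10.
C_10 = C(20,10)/11 = 184756/11 = 16796.

16796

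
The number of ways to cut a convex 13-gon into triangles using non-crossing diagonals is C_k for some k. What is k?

Triangulations of a convex m-gon are counted by C_{m−2}; with m = 13 this is C_11.

11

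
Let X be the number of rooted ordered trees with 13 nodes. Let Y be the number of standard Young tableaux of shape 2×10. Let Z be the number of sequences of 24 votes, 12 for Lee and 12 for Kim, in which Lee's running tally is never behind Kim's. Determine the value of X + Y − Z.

16796

Rooted ordered (plane) trees on m nodes have m−1 edges and are counted by C_{m−1}; m = 13 gives C_12. So X = C_12 = 208012.
By the hook-length formula (or a Dyck-path bijection), SYT of shape 2×10 number C_10. So Y = C_10 = 16796.
Reading a vote for the leader as '(' and for the other as ')' turns such a sequence into a balanced string of 12 pairs, so the count is C_12. So Z = C_12 = 208012.
X + Y − Z = 208012 + 16796 − 208012 = 16796.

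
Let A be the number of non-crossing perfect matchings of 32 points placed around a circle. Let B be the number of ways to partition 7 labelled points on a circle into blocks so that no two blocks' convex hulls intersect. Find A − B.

Non-crossing perfect matchings of 2n points on a circle are counted by C_n; with 32 points, n = 16. So A = C_16 = 35357670.
Non-crossing partitions of an n-element set are counted by C_n; here n = 7. So B = C_7 = 429.
A − B = 35357670 − 429 = 35357241.

35357241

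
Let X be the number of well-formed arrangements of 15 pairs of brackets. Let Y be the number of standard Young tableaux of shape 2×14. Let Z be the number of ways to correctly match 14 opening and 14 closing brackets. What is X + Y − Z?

A balanced arrangement of 15 bracket pairs is a Dyck word of semilength 15, so the count is C_15. So X = C_15 = 9694845.
By the hook-length formula (or a Dyck-path bijection), SYT of shape 2×14 number C_14. So Y = C_14 = 2674440.
Balanced strings of n pairs of brackets are counted by C_n; here n = 14. So Z = C_14 = 2674440.
X + Y − Z = 9694845 + 2674440 − 2674440 = 9694845.

9694845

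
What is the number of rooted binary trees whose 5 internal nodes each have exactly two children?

42

Full binary trees with n internal nodes are counted by C_n; here n = 5.
C_5 = C(10,5)/6 = 252/6 = 42.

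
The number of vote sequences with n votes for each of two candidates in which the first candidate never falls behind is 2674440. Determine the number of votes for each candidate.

Such ballot sequences with n votes each are counted by C_n, and C_14 = 2674440.

14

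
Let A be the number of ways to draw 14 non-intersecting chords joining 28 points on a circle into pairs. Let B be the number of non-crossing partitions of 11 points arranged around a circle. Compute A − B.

2615654

Pairing 28 circle points by 14 non-crossing chords gives C_14 matchings. So A = C_14 = 2674440.
The non-crossing partitions of [11] form a lattice of size C_11. So B = C_11 = 58786.
A − B = 2674440 − 58786 = 2615654.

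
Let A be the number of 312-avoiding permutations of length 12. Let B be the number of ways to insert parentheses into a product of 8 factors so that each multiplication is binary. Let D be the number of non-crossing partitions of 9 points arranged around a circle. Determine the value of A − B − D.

202721

For any fixed pattern of length 3, the pattern-avoiding permutations of [12] number C_12. So A = C_12 = 208012.
Bracketing 8 factors into binary products is counted by C_{8−1} = C_7. So B = C_7 = 429.
Non-crossing partitions of an n-element set are counted by C_n; here n = 9. So D = C_9 = 4862.
A − B − D = 208012 − 429 − 4862 = 202721.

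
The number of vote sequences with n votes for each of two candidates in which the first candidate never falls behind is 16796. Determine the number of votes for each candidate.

Such ballot sequences with n votes each are counted by C_n; 16796 = C_10.

10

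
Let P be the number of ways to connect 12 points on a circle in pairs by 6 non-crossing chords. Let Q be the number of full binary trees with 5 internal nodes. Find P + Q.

174

Pairing 12 circle points by 6 non-crossing chords gives C_6 matchings. So P = C_6 = 132.
Full binary trees with n internal nodes are counted by C_n; here n = 5. So Q = C_5 = 42.
P + Q = 132 + 42 = 174.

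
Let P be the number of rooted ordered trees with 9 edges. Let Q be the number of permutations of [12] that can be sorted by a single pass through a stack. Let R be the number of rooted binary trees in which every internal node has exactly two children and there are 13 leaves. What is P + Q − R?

Rooted ordered trees with n edges are counted by C_n; here n = 9. So P = C_9 = 4862.
By Knuth's characterisation, the stack-sortable permutations of length 12 are the 231-avoiders, numbering C_12. So Q = C_12 = 208012.
Full binary trees with 13 leaves have 13−1 = 12 internal nodes, so there are C_12 of them. So R = C_12 = 208012.
P + Q − R = 4862 + 208012 − 208012 = 4862.

4862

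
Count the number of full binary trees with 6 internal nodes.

The number of full binary trees on 6 internal nodes is the Catalan number C_6.
C_6 = C_5 · 2(2·5+1)/(5+2) = 42 · 22/7 = 132.

132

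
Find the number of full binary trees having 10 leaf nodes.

4862

A full binary tree with L leaves has L−1 internal nodes and is counted by C_{L−1}; L = 10 gives C_9.
C_9 = C(18,9)/10 = 48620/10 = 4862.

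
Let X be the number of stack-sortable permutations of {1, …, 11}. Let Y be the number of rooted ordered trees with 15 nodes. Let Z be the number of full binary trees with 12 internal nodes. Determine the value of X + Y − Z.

Stack-sortable permutations are exactly the 231-avoiding ones, counted by C_n; here n = 11. So X = C_11 = 58786.
A rooted plane tree on 15 nodes has 14 edges, and such trees are counted by C_14. So Y = C_14 = 2674440.
The number of full binary trees on 12 internal nodes is the Catalan number C_12. So Z = C_12 = 208012.
X + Y − Z = 58786 + 2674440 − 208012 = 2525214.

2525214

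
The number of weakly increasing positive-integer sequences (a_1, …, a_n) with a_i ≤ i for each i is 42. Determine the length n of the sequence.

Such sub-staircase sequences of length n are counted by C_n. Since C_5 = 42, the index is 5.

5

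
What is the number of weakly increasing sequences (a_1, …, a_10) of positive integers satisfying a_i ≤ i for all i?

Such sub-staircase sequences of length n are counted by C_n; here n = 10.
C_10 = C_9 · 2(2·9+1)/(9+2) = 4862 · 38/11 = 16796.

16796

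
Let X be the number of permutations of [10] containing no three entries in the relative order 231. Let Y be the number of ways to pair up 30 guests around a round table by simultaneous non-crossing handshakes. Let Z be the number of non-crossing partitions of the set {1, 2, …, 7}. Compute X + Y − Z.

9711212

Permutations of [n] avoiding any single length-3 pattern are counted by C_n; here n = 10. So X = C_10 = 16796.
Non-crossing handshake pairings of 2n people are counted by C_n; 30 people gives n = 15. So Y = C_15 = 9694845.
The non-crossing partitions of [7] form a lattice of size C_7. So Z = C_7 = 429.
X + Y − Z = 16796 + 9694845 − 429 = 9711212.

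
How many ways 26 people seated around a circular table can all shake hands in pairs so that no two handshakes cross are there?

With 26 = 2·13 people, non-crossing handshake pairings are non-crossing perfect matchings on a circle, counted by C_13.
C_13 = C(26,13)/14 = 10400600/14 = 742900.

742900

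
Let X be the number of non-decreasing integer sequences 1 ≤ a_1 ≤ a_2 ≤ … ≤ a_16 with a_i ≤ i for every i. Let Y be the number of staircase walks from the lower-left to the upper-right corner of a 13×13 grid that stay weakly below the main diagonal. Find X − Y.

Weakly increasing sequences with a_i ≤ i biject with Dyck paths of semilength 16, so there are C_16. So X = C_16 = 35357670.
Monotone paths in an n×n grid that stay weakly below the diagonal are counted by C_n; here n = 13. So Y = C_13 = 742900.
X − Y = 35357670 − 742900 = 34614770.

34614770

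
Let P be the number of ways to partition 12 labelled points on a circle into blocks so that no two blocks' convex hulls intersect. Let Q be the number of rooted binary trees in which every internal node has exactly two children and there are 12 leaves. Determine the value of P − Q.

The non-crossing partitions of [12] form a lattice of size C_12. So P = C_12 = 208012.
A full binary tree with L leaves has L−1 internal nodes and is counted by C_{L−1}; L = 12 gives C_11. So Q = C_11 = 58786.
P − Q = 208012 − 58786 = 149226.

149226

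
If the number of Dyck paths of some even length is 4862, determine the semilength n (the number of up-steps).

Dyck paths of semilength n are counted by C_n; 4862 = C_9.

9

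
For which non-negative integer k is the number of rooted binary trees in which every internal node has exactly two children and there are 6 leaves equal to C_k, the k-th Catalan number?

Full binary trees with 6 leaves have 6−1 = 5 internal nodes, so there are C_5 of them.

5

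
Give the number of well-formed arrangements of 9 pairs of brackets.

4862

A balanced arrangement of 9 bracket pairs is a Dyck word of semilength 9, so the count is C_9.
C_9 = C(18,9)/10 = 48620/10 = 4862.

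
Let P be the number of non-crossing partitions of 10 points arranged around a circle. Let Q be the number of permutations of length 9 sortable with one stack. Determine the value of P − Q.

Non-crossing partitions of an n-element set are counted by C_n; here n = 10. So P = C_10 = 16796.
By Knuth's characterisation, the stack-sortable permutations of length 9 are the 231-avoiders, numbering C_9. So Q = C_9 = 4862.
P − Q = 16796 − 4862 = 11934.

11934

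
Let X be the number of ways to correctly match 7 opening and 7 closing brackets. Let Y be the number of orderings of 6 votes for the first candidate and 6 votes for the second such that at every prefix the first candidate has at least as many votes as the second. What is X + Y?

561

Balanced strings of n pairs of brackets are counted by C_n; here n = 7. So X = C_7 = 429.
Ballot sequences with n votes each where one side never trails are Dyck words, counted by C_n; here n = 6. So Y = C_6 = 132.
X + Y = 429 + 132 = 561.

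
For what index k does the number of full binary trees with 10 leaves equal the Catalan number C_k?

Full binary trees with 10 leaves have 10−1 = 9 internal nodes, so there are C_9 of them.

9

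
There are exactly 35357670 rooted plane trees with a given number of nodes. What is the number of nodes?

17

Rooted ordered trees on m nodes are counted by C_{m−1}. Since C_16 = 35357670, the index is 16.
So the index is 16, and the number of nodes is 16 + 1 = 17.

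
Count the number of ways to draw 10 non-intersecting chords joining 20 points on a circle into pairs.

16796

Non-crossing perfect matchings of 2n points on a circle are counted by C_n; with 20 points, n = 10.
C_10 = C_9 · 2(2·9+1)/(9+2) = 4862 · 38/11 = 16796.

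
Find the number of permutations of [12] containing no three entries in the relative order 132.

Permutations of [n] avoiding any single length-3 pattern are counted by C_n; here n = 12.
C_12 = C(24,12)/13 = 2704156/13 = 208012.

208012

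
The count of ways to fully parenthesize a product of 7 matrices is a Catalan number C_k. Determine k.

6

Ways to associate a product of 7 factors correspond to binary trees on 7 leaves, so the count is C_6.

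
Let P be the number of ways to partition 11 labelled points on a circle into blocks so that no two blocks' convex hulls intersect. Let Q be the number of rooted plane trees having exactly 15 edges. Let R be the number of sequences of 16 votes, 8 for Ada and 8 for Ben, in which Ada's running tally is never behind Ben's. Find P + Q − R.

The non-crossing partitions of [11] form a lattice of size C_11. So P = C_11 = 58786.
A rooted plane tree with 15 edges has 16 nodes, and the count is C_15. So Q = C_15 = 9694845.
Ballot sequences with n votes each where one side never trails are Dyck words, counted by C_n; here n = 8. So R = C_8 = 1430.
P + Q − R = 58786 + 9694845 − 1430 = 9752201.

9752201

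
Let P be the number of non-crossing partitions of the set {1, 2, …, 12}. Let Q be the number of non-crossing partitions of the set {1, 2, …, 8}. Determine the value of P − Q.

The non-crossing partitions of [12] form a lattice of size C_12. So P = C_12 = 208012.
The non-crossing partitions of [8] form a lattice of size C_8. So Q = C_8 = 1430.
P − Q = 208012 − 1430 = 206582.

206582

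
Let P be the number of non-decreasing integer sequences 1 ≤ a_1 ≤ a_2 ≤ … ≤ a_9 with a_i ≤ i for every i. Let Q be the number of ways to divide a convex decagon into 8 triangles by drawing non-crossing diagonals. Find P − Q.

3432

Weakly increasing sequences with a_i ≤ i biject with Dyck paths of semilength 9, so there are C_9. So P = C_9 = 4862.
A convex 10-gon is triangulated into 8 triangles, and the number of such triangulations is the Catalan number C_{10−2} = C_8. So Q = C_8 = 1430.
P − Q = 4862 − 1430 = 3432.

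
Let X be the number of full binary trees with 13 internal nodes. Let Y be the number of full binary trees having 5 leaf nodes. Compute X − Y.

742886

Full binary trees with n internal nodes are counted by C_n; here n = 13. So X = C_13 = 742900.
A full binary tree with L leaves has L−1 internal nodes and is counted by C_{L−1}; L = 5 gives C_4. So Y = C_4 = 14.
X − Y = 742900 − 14 = 742886.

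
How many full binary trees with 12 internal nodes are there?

Full binary trees with n internal nodes are counted by C_n; here n = 12.
C_12 = C(24,12)/13 = 2704156/13 = 208012.

208012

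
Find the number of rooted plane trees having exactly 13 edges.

742900

A rooted plane tree with 13 edges has 14 nodes, and the count is C_13.
C_13 = C_12 · 2(2·12+1)/(12+2) = 208012 · 50/14 = 742900.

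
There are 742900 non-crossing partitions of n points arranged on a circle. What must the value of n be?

13

Non-crossing partitions of [n] are counted by C_n, and C_13 = 742900.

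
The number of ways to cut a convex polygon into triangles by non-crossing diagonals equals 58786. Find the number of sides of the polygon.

Triangulations of a convex m-gon are counted by C_{m−2}; 58786 = C_11.
So m − 2 = 11, giving m = 13 sides.

13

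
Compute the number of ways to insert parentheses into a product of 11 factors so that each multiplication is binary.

16796

Ways to associate a product of 11 factors correspond to binary trees on 11 leaves, so the count is C_10.
C_10 = C_9 · 2(2·9+1)/(9+2) = 4862 · 38/11 = 16796.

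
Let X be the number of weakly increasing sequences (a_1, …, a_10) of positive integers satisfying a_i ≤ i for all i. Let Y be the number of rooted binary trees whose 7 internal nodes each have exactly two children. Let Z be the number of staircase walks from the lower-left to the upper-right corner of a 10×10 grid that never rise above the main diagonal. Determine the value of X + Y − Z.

Weakly increasing sequences with a_i ≤ i biject with Dyck paths of semilength 10, so there are C_10. So X = C_10 = 16796.
The number of full binary trees on 7 internal nodes is the Catalan number C_7. So Y = C_7 = 429.
Sub-diagonal monotone paths from (0,0) to (10,10) biject with Dyck paths of semilength 10, giving C_10. So Z = C_10 = 16796.
X + Y − Z = 16796 + 429 − 16796 = 429.

429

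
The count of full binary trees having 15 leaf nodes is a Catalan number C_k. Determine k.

14

Full binary trees with 15 leaves have 15−1 = 14 internal nodes, so there are C_14 of them.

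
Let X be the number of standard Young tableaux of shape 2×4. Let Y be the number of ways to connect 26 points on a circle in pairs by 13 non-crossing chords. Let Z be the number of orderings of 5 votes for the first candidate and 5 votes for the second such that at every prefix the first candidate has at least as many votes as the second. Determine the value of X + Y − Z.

By the hook-length formula (or a Dyck-path bijection), SYT of shape 2×4 number C_4. So X = C_4 = 14.
Pairing 26 circle points by 13 non-crossing chords gives C_13 matchings. So Y = C_13 = 742900.
Ballot sequences with n votes each where one side never trails are Dyck words, counted by C_n; here n = 5. So Z = C_5 = 42.
X + Y − Z = 14 + 742900 − 42 = 742872.

742872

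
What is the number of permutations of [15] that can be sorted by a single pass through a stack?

9694845

Stack-sortable permutations are exactly the 231-avoiding ones, counted by C_n; here n = 15.
C_15 = 9694845.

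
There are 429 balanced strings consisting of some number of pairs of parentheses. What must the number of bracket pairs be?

7

Balanced strings of n bracket-pairs are counted by C_n. The Catalan number equal to 429 is C_7.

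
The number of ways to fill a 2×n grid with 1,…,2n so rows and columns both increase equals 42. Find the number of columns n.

5

Standard Young tableaux of shape 2×n are counted by C_n, and C_5 = 42.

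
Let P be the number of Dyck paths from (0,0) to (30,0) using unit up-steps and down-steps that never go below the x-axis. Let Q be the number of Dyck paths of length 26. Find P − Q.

8951945

A Dyck path with 15 up-steps and 15 down-steps has semilength 15, so there are C_15 of them. So P = C_15 = 9694845.
Dyck paths of semilength n (length 2n) are counted by C_n; here n = 13. So Q = C_13 = 742900.
P − Q = 9694845 − 742900 = 8951945.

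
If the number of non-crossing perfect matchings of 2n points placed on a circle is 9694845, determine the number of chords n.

15

Non-crossing pairings of 2n points on a circle are counted by C_n; 9694845 = C_15.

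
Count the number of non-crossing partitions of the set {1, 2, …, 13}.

742900

Non-crossing partitions of an n-element set are counted by C_n; here n = 13.
C_13 = C(26,13)/14 = 10400600/14 = 742900.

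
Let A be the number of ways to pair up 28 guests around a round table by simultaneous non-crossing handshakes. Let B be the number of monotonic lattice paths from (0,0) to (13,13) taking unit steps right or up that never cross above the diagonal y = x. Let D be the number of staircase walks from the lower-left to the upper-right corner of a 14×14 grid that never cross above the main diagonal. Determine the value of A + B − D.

742900

With 28 = 2·14 people, non-crossing handshake pairings are non-crossing perfect matchings on a circle, counted by C_14. So A = C_14 = 2674440.
Monotone paths in an n×n grid that stay weakly below the diagonal are counted by C_n; here n = 13. So B = C_13 = 742900.
Monotone paths in an n×n grid that stay weakly below the diagonal are counted by C_n; here n = 14. So D = C_14 = 2674440.
A + B − D = 2674440 + 742900 − 2674440 = 742900.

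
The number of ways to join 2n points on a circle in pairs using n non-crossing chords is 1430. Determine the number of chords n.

Non-crossing pairings of 2n points on a circle are counted by C_n. The Catalan number equal to 1430 is C_8.

8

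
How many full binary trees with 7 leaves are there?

132

Full binary trees with 7 leaves have 7−1 = 6 internal nodes, so there are C_6 of them.
C_6 = C_5 · 2(2·5+1)/(5+2) = 42 · 22/7 = 132.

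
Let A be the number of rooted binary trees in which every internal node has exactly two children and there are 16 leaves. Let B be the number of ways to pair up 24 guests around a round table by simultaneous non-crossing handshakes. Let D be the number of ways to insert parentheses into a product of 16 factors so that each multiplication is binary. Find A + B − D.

208012

A full binary tree with L leaves has L−1 internal nodes and is counted by C_{L−1}; L = 16 gives C_15. So A = C_15 = 9694845.
Non-crossing handshake pairings of 2n people are counted by C_n; 24 people gives n = 12. So B = C_12 = 208012.
Bracketing 16 factors into binary products is counted by C_{16−1} = C_15. So D = C_15 = 9694845.
A + B − D = 9694845 + 208012 − 9694845 = 208012.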